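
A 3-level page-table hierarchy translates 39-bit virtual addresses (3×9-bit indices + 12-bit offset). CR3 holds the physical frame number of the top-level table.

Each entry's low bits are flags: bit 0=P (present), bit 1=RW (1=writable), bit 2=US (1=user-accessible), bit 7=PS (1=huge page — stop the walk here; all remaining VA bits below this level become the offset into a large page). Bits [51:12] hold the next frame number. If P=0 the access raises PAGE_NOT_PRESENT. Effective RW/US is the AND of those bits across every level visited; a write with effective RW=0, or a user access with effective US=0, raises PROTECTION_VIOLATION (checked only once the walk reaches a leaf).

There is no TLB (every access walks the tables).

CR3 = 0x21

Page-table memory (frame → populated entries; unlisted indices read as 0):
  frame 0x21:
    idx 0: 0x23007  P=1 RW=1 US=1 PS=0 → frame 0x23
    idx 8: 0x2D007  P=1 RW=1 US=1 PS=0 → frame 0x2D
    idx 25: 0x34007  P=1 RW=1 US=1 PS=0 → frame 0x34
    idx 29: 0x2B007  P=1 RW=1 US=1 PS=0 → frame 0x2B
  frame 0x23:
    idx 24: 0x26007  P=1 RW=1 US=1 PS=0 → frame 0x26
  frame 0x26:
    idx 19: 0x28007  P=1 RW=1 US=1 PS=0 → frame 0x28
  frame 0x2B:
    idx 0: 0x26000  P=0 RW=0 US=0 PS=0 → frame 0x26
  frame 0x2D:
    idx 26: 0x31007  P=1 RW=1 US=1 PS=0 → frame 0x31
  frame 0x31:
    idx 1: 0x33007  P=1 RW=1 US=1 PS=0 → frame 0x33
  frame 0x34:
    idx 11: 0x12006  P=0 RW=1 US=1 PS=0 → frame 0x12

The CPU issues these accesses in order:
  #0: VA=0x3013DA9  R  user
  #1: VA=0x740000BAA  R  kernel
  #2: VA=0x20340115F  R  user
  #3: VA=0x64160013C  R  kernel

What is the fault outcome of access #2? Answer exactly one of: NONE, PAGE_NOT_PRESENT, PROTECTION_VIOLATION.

Walk each access:
#0 VA=0x3013DA9 (r,user):
  L0 @0x21[0] → 0x23007  P=1,RW=1,US=1,PS=0
  L1 @0x23[24] → 0x26007  P=1,RW=1,US=1,PS=0
  L2 @0x26[19] → 0x28007  P=1,RW=1,US=1,PS=0
  ⇒ phys 0x28DA9  [3 reads]
#1 VA=0x740000BAA (r,kernel):
  L0 @0x21[29] → 0x2B007  P=1,RW=1,US=1,PS=0
  L1 @0x2B[0] → 0x26000  P=0,RW=0,US=0,PS=0
  ✗ PAGE_NOT_PRESENT  [2 reads]
#2 VA=0x20340115F (r,user):
  L0 @0x21[8] → 0x2D007  P=1,RW=1,US=1,PS=0
  L1 @0x2D[26] → 0x31007  P=1,RW=1,US=1,PS=0
  L2 @0x31[1] → 0x33007  P=1,RW=1,US=1,PS=0
  ⇒ phys 0x3315F  [3 reads]
#3 VA=0x64160013C (r,kernel):
  L0 @0x21[25] → 0x34007  P=1,RW=1,US=1,PS=0
  L1 @0x34[11] → 0x12006  P=0,RW=1,US=1,PS=0
  ✗ PAGE_NOT_PRESENT  [2 reads]

Access #2 fault: NONE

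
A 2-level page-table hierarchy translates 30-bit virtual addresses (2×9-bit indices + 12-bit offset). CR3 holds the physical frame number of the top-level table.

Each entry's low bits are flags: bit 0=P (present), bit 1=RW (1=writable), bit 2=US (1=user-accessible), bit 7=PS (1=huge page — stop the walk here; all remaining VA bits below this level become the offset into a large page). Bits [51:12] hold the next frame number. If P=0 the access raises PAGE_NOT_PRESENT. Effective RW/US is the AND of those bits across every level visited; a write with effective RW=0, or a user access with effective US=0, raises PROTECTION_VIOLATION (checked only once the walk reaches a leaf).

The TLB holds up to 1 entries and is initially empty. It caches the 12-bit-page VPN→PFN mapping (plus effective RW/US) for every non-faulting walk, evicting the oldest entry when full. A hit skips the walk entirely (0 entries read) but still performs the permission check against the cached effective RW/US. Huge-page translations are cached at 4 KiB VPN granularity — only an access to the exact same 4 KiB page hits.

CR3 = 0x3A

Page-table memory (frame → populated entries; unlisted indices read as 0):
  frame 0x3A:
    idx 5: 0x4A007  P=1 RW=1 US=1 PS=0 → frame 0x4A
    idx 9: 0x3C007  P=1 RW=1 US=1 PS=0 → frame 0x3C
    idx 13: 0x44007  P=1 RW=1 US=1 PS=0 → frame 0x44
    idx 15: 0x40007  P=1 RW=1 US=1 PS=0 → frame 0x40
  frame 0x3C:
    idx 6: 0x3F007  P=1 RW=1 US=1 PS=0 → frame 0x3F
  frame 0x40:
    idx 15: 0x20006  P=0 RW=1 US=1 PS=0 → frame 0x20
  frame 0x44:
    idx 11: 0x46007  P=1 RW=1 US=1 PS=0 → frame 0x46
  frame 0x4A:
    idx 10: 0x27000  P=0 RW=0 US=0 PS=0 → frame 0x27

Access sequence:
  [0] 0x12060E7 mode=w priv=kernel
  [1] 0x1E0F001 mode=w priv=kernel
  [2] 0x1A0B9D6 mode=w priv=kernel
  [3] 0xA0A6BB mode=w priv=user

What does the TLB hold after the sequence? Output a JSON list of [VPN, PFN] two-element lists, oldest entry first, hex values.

Trace:
#0 VA=0x12060E7 (w,kernel):
  L0: frame=0x3A idx=9 entry=0x3C007 [P=1 RW=1 US=1 PS=0]
  L1: frame=0x3C idx=6 entry=0x3F007 [P=1 RW=1 US=1 PS=0]
  → PA=0x3F0E7  (2 entries read)
#1 VA=0x1E0F001 (w,kernel):
  L0: frame=0x3A idx=15 entry=0x40007 [P=1 RW=1 US=1 PS=0]
  L1: frame=0x40 idx=15 entry=0x20006 [P=0 RW=1 US=1 PS=0]
  → PAGE_NOT_PRESENT  (2 entries read)
#2 VA=0x1A0B9D6 (w,kernel):
  L0: frame=0x3A idx=13 entry=0x44007 [P=1 RW=1 US=1 PS=0]
  L1: frame=0x44 idx=11 entry=0x46007 [P=1 RW=1 US=1 PS=0]
  → PA=0x469D6  (2 entries read)
#3 VA=0xA0A6BB (w,user):
  L0: frame=0x3A idx=5 entry=0x4A007 [P=1 RW=1 US=1 PS=0]
  L1: frame=0x4A idx=10 entry=0x27000 [P=0 RW=0 US=0 PS=0]
  → PAGE_NOT_PRESENT  (2 entries read)

TLB: [["0x1A0B", "0x46"]]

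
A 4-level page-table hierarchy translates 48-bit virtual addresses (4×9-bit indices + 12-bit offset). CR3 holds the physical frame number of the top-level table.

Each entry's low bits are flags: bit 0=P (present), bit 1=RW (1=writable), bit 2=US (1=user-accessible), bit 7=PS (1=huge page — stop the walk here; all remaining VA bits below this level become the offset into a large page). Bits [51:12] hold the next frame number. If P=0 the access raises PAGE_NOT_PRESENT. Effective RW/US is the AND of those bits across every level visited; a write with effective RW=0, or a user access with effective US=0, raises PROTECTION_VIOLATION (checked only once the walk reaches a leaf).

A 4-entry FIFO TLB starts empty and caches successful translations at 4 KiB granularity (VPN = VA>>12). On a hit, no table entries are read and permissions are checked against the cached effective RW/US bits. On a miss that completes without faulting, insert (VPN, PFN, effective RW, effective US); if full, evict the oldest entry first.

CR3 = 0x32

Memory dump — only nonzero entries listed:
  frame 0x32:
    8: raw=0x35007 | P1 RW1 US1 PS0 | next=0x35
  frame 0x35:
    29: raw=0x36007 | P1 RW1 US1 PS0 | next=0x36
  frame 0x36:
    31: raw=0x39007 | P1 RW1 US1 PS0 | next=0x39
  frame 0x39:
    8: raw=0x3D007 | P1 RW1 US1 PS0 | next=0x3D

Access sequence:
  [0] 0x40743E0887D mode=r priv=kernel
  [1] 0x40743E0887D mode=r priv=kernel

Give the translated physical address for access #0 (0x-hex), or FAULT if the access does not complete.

Trace:
#0 VA=0x40743E0887D (r,kernel):
  L0: frame=0x32 idx=8 entry=0x35007 [P=1 RW=1 US=1 PS=0]
  L1: frame=0x35 idx=29 entry=0x36007 [P=1 RW=1 US=1 PS=0]
  L2: frame=0x36 idx=31 entry=0x39007 [P=1 RW=1 US=1 PS=0]
  L3: frame=0x39 idx=8 entry=0x3D007 [P=1 RW=1 US=1 PS=0]
  ✓ 0x3D87D  — 4 lookups
#1 VA=0x40743E0887D (r,kernel):
  TLB hit vpn=0x40743E08 → PA=0x3D87D

Access #0 PA: 0x3D87D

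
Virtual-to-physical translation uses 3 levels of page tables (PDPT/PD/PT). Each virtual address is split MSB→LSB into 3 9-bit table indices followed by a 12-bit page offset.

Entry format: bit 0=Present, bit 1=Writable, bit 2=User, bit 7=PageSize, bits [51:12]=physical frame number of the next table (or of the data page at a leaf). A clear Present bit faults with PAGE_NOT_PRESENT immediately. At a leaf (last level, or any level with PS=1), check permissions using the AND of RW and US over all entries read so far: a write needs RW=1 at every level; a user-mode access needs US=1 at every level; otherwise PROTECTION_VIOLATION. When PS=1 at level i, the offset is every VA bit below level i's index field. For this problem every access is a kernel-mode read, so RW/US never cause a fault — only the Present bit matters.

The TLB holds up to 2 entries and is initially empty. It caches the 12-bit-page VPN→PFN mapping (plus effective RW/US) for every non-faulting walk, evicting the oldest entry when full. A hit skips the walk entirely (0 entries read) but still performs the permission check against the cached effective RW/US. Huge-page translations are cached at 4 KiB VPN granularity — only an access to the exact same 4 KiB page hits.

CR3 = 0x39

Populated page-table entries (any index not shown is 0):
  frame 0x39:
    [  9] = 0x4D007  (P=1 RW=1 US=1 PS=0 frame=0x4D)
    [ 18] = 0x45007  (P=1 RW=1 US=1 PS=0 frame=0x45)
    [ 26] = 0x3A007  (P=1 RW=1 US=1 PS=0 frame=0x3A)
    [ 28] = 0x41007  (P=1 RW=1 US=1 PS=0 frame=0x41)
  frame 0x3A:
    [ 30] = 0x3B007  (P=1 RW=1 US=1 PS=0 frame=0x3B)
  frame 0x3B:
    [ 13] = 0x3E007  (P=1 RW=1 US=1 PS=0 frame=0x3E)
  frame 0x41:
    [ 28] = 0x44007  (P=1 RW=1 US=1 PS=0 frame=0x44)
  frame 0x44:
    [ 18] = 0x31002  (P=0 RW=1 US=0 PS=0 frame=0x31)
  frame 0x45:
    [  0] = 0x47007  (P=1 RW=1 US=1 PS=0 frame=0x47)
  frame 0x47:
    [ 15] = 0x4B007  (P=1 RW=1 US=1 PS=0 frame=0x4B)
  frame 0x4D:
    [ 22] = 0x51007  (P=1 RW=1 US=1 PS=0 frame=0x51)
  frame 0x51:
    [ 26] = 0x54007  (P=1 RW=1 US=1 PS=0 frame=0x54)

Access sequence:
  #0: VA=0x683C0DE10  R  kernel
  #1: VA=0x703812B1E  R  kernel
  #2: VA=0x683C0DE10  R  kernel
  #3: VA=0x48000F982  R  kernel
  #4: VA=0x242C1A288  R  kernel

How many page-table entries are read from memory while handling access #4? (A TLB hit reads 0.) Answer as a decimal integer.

Walk each access:
#0 VA=0x683C0DE10 (r,kernel):
  lvl0: tbl 0x39, slot 26 ⇒ 0x3A007 (P1/RW1/US1/PS0)
  lvl1: tbl 0x3A, slot 30 ⇒ 0x3B007 (P1/RW1/US1/PS0)
  lvl2: tbl 0x3B, slot 13 ⇒ 0x3E007 (P1/RW1/US1/PS0)
  ✓ 0x3EE10  — 3 lookups
#1 VA=0x703812B1E (r,kernel):
  lvl0: tbl 0x39, slot 28 ⇒ 0x41007 (P1/RW1/US1/PS0)
  lvl1: tbl 0x41, slot 28 ⇒ 0x44007 (P1/RW1/US1/PS0)
  lvl2: tbl 0x44, slot 18 ⇒ 0x31002 (P0/RW1/US0/PS0)
  → PAGE_NOT_PRESENT  (3 entries read)
#2 VA=0x683C0DE10 (r,kernel):
  TLB hit vpn=0x683C0D → PA=0x3EE10
#3 VA=0x48000F982 (r,kernel):
  lvl0: tbl 0x39, slot 18 ⇒ 0x45007 (P1/RW1/US1/PS0)
  lvl1: tbl 0x45, slot 0 ⇒ 0x47007 (P1/RW1/US1/PS0)
  lvl2: tbl 0x47, slot 15 ⇒ 0x4B007 (P1/RW1/US1/PS0)
  ✓ 0x4B982  — 3 lookups
#4 VA=0x242C1A288 (r,kernel):
  lvl0: tbl 0x39, slot 9 ⇒ 0x4D007 (P1/RW1/US1/PS0)
  lvl1: tbl 0x4D, slot 22 ⇒ 0x51007 (P1/RW1/US1/PS0)
  lvl2: tbl 0x51, slot 26 ⇒ 0x54007 (P1/RW1/US1/PS0)
  ✓ 0x54288  — 3 lookups

Entries read for #4: 3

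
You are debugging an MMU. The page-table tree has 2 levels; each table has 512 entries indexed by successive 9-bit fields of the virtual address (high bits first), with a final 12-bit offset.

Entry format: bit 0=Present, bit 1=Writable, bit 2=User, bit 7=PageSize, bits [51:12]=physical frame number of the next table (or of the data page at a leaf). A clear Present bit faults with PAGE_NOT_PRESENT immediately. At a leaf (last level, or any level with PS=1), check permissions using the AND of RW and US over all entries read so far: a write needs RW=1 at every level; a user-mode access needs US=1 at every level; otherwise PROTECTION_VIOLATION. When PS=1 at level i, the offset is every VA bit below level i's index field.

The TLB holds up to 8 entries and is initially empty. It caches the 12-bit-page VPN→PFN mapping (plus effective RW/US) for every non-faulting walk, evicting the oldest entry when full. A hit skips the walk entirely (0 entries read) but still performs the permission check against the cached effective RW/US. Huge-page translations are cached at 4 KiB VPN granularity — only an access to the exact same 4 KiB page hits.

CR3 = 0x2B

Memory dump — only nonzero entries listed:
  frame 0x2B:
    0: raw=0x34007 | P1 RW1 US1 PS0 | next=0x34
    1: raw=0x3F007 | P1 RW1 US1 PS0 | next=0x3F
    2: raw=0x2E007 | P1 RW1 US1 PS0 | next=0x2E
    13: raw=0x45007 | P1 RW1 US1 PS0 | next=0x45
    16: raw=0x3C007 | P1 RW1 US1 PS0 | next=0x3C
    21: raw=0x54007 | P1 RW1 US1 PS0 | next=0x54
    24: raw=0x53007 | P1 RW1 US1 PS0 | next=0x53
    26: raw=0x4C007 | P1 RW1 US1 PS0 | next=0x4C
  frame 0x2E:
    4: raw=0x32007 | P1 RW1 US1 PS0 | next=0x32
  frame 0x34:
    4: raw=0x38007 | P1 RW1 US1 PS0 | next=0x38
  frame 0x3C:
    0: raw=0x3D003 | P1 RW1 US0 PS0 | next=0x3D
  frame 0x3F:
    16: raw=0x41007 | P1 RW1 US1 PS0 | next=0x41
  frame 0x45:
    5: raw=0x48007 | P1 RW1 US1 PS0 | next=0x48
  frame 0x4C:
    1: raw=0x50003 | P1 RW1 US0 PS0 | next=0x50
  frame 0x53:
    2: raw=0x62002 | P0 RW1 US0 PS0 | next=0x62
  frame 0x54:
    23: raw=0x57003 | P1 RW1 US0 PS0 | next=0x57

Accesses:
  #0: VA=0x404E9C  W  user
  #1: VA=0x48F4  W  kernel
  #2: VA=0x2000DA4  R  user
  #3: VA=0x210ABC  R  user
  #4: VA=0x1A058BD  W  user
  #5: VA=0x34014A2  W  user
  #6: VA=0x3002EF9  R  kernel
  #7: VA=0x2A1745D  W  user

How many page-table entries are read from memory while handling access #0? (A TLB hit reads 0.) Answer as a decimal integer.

Trace:
#0 VA=0x404E9C (w,user):
  lvl0: tbl 0x2B, slot 2 ⇒ 0x2E007 (P1/RW1/US1/PS0)
  lvl1: tbl 0x2E, slot 4 ⇒ 0x32007 (P1/RW1/US1/PS0)
  → PA=0x32E9C  (2 entries read)
#1 VA=0x48F4 (w,kernel):
  lvl0: tbl 0x2B, slot 0 ⇒ 0x34007 (P1/RW1/US1/PS0)
  lvl1: tbl 0x34, slot 4 ⇒ 0x38007 (P1/RW1/US1/PS0)
  → PA=0x388F4  (2 entries read)
#2 VA=0x2000DA4 (r,user):
  lvl0: tbl 0x2B, slot 16 ⇒ 0x3C007 (P1/RW1/US1/PS0)
  lvl1: tbl 0x3C, slot 0 ⇒ 0x3D003 (P1/RW1/US0/PS0)
  → PROTECTION_VIOLATION  (2 entries read)
#3 VA=0x210ABC (r,user):
  lvl0: tbl 0x2B, slot 1 ⇒ 0x3F007 (P1/RW1/US1/PS0)
  lvl1: tbl 0x3F, slot 16 ⇒ 0x41007 (P1/RW1/US1/PS0)
  → PA=0x41ABC  (2 entries read)
#4 VA=0x1A058BD (w,user):
  lvl0: tbl 0x2B, slot 13 ⇒ 0x45007 (P1/RW1/US1/PS0)
  lvl1: tbl 0x45, slot 5 ⇒ 0x48007 (P1/RW1/US1/PS0)
  → PA=0x488BD  (2 entries read)
#5 VA=0x34014A2 (w,user):
  lvl0: tbl 0x2B, slot 26 ⇒ 0x4C007 (P1/RW1/US1/PS0)
  lvl1: tbl 0x4C, slot 1 ⇒ 0x50003 (P1/RW1/US0/PS0)
  → PROTECTION_VIOLATION  (2 entries read)
#6 VA=0x3002EF9 (r,kernel):
  lvl0: tbl 0x2B, slot 24 ⇒ 0x53007 (P1/RW1/US1/PS0)
  lvl1: tbl 0x53, slot 2 ⇒ 0x62002 (P0/RW1/US0/PS0)
  → PAGE_NOT_PRESENT  (2 entries read)
#7 VA=0x2A1745D (w,user):
  lvl0: tbl 0x2B, slot 21 ⇒ 0x54007 (P1/RW1/US1/PS0)
  lvl1: tbl 0x54, slot 23 ⇒ 0x57003 (P1/RW1/US0/PS0)
  → PROTECTION_VIOLATION  (2 entries read)

Entries read for #0: 2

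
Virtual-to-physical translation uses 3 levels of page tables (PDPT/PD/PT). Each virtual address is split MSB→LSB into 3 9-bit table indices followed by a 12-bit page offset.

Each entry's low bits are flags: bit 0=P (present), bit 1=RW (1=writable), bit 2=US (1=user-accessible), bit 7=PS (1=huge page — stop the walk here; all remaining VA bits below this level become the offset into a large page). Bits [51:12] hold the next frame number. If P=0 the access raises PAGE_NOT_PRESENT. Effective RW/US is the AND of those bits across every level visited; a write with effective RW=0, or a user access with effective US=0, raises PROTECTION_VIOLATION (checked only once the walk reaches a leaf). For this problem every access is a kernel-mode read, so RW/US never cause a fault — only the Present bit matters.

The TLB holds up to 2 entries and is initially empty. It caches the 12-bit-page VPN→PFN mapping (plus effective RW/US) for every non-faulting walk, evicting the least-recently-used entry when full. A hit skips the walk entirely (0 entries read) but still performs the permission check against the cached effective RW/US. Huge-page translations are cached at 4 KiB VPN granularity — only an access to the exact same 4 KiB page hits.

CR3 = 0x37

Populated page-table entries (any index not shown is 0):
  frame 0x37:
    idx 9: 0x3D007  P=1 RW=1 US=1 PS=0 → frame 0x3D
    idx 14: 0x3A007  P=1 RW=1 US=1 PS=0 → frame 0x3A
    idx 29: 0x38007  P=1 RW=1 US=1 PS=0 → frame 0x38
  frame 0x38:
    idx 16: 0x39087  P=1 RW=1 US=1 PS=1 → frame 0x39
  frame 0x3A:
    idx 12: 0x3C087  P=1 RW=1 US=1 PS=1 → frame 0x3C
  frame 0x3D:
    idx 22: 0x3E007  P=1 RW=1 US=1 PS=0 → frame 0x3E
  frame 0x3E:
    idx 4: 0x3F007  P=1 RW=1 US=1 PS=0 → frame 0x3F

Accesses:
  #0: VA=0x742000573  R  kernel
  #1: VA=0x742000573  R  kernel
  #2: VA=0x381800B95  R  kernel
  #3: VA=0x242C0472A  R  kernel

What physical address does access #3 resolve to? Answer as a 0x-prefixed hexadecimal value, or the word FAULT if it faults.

Walk each access:
#0 VA=0x742000573 (r,kernel):
  L0: frame=0x37 idx=29 entry=0x38007 [P=1 RW=1 US=1 PS=0]
  L1: frame=0x38 idx=16 entry=0x39087 [P=1 RW=1 US=1 PS=1]
  ✓ 0x39573 (huge @L1)  — 2 lookups
#1 VA=0x742000573 (r,kernel):
  TLB hit vpn=0x742000 → PA=0x39573
#2 VA=0x381800B95 (r,kernel):
  L0: frame=0x37 idx=14 entry=0x3A007 [P=1 RW=1 US=1 PS=0]
  L1: frame=0x3A idx=12 entry=0x3C087 [P=1 RW=1 US=1 PS=1]
  ✓ 0x3CB95 (huge @L1)  — 2 lookups
#3 VA=0x242C0472A (r,kernel):
  L0: frame=0x37 idx=9 entry=0x3D007 [P=1 RW=1 US=1 PS=0]
  L1: frame=0x3D idx=22 entry=0x3E007 [P=1 RW=1 US=1 PS=0]
  L2: frame=0x3E idx=4 entry=0x3F007 [P=1 RW=1 US=1 PS=0]
  ✓ 0x3F72A  — 3 lookups

Access #3 PA: 0x3F72A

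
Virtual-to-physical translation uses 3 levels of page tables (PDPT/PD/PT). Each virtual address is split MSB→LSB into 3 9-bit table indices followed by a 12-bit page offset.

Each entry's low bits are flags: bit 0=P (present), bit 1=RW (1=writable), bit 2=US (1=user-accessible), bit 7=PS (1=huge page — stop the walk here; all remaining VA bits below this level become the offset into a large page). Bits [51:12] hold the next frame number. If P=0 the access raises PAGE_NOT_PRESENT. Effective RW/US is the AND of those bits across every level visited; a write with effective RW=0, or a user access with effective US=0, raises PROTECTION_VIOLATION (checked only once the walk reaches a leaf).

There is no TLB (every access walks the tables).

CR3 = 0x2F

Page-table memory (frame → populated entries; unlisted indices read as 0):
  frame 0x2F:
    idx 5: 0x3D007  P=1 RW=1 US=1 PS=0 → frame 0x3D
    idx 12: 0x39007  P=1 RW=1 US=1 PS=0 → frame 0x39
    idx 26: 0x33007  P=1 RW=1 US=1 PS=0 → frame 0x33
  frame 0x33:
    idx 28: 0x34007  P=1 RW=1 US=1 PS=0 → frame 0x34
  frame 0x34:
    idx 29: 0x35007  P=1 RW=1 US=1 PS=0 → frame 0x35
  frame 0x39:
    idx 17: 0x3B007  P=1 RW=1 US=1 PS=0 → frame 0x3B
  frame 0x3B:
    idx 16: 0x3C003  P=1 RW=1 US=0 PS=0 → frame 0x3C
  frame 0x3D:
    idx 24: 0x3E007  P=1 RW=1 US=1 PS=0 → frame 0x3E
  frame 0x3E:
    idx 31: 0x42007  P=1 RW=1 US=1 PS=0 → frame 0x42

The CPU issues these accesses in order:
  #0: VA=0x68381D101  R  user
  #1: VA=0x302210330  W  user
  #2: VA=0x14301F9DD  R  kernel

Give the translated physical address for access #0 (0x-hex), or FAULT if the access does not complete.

Trace:
#0 VA=0x68381D101 (r,user):
  L0 @0x2F[26] → 0x33007  P=1,RW=1,US=1,PS=0
  L1 @0x33[28] → 0x34007  P=1,RW=1,US=1,PS=0
  L2 @0x34[29] → 0x35007  P=1,RW=1,US=1,PS=0
  ⇒ phys 0x35101  [3 reads]
#1 VA=0x302210330 (w,user):
  L0 @0x2F[12] → 0x39007  P=1,RW=1,US=1,PS=0
  L1 @0x39[17] → 0x3B007  P=1,RW=1,US=1,PS=0
  L2 @0x3B[16] → 0x3C003  P=1,RW=1,US=0,PS=0
  → PROTECTION_VIOLATION  (3 entries read)
#2 VA=0x14301F9DD (r,kernel):
  L0 @0x2F[5] → 0x3D007  P=1,RW=1,US=1,PS=0
  L1 @0x3D[24] → 0x3E007  P=1,RW=1,US=1,PS=0
  L2 @0x3E[31] → 0x42007  P=1,RW=1,US=1,PS=0
  ⇒ phys 0x429DD  [3 reads]

Access #0 PA: 0x35101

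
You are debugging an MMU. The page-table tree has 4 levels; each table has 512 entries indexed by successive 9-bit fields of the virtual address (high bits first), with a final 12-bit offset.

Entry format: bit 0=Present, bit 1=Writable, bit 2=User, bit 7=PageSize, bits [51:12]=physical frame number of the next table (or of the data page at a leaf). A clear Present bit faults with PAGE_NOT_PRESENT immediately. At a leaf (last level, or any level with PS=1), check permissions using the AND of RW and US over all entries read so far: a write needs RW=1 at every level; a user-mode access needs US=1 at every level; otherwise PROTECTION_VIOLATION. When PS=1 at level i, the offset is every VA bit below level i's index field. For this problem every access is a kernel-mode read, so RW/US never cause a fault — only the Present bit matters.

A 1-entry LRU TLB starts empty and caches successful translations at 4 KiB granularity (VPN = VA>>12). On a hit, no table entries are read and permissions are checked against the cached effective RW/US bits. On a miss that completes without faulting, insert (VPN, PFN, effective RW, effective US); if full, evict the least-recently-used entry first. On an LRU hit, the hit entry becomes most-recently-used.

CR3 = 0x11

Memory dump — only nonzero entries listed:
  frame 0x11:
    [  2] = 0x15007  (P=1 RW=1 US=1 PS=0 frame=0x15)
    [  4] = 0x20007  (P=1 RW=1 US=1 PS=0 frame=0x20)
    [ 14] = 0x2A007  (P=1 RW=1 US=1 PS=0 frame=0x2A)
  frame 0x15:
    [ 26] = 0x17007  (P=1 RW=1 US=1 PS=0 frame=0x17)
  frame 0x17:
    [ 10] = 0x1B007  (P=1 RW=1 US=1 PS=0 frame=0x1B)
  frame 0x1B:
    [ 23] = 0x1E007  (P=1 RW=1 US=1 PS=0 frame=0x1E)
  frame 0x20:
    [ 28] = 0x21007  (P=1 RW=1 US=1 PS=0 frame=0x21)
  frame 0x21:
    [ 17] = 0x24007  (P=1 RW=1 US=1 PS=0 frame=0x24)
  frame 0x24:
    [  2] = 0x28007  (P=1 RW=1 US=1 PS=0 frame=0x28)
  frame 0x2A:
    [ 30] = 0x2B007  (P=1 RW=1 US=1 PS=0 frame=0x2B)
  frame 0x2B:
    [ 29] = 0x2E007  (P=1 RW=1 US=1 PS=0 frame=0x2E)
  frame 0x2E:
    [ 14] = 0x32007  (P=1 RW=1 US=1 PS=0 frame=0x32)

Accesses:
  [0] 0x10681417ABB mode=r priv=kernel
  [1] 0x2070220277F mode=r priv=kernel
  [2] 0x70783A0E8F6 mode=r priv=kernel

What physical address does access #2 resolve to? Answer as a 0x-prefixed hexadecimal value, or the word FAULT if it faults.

Trace:
#0 VA=0x10681417ABB (r,kernel):
  L0 @0x11[2] → 0x15007  P=1,RW=1,US=1,PS=0
  L1 @0x15[26] → 0x17007  P=1,RW=1,US=1,PS=0
  L2 @0x17[10] → 0x1B007  P=1,RW=1,US=1,PS=0
  L3 @0x1B[23] → 0x1E007  P=1,RW=1,US=1,PS=0
  ✓ 0x1EABB  — 4 lookups
#1 VA=0x2070220277F (r,kernel):
  L0 @0x11[4] → 0x20007  P=1,RW=1,US=1,PS=0
  L1 @0x20[28] → 0x21007  P=1,RW=1,US=1,PS=0
  L2 @0x21[17] → 0x24007  P=1,RW=1,US=1,PS=0
  L3 @0x24[2] → 0x28007  P=1,RW=1,US=1,PS=0
  ✓ 0x2877F  — 4 lookups
#2 VA=0x70783A0E8F6 (r,kernel):
  L0 @0x11[14] → 0x2A007  P=1,RW=1,US=1,PS=0
  L1 @0x2A[30] → 0x2B007  P=1,RW=1,US=1,PS=0
  L2 @0x2B[29] → 0x2E007  P=1,RW=1,US=1,PS=0
  L3 @0x2E[14] → 0x32007  P=1,RW=1,US=1,PS=0
  ✓ 0x328F6  — 4 lookups

Access #2 PA: 0x328F6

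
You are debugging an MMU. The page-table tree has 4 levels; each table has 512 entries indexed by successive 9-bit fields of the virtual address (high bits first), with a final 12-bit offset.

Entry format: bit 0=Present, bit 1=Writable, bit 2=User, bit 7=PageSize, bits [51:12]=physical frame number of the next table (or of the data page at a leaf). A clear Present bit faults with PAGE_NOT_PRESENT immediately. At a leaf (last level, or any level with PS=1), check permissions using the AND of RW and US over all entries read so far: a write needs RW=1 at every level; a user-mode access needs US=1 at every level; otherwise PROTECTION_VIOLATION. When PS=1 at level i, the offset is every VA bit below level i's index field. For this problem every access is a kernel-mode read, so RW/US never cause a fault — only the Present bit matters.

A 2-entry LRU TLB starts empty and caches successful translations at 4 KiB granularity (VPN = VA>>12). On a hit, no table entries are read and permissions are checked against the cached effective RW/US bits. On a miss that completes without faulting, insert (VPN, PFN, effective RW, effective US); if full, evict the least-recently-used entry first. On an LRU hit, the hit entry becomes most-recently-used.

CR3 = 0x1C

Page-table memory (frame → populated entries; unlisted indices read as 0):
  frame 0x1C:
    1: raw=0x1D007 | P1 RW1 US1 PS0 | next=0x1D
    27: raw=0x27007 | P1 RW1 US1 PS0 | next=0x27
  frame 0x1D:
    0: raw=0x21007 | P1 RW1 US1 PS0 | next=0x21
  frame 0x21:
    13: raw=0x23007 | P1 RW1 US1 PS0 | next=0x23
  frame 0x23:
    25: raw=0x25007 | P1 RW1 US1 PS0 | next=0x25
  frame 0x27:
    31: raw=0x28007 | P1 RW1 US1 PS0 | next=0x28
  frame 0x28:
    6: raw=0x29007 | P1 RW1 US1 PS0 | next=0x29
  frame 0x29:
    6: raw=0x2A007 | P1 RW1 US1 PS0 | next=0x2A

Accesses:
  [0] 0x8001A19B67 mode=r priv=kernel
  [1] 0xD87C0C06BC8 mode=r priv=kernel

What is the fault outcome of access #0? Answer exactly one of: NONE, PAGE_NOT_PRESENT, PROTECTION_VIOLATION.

Per-access translation:
#0 VA=0x8001A19B67 (r,kernel):
  lvl0: tbl 0x1C, slot 1 ⇒ 0x1D007 (P1/RW1/US1/PS0)
  lvl1: tbl 0x1D, slot 0 ⇒ 0x21007 (P1/RW1/US1/PS0)
  lvl2: tbl 0x21, slot 13 ⇒ 0x23007 (P1/RW1/US1/PS0)
  lvl3: tbl 0x23, slot 25 ⇒ 0x25007 (P1/RW1/US1/PS0)
  ✓ 0x25B67  — 4 lookups
#1 VA=0xD87C0C06BC8 (r,kernel):
  lvl0: tbl 0x1C, slot 27 ⇒ 0x27007 (P1/RW1/US1/PS0)
  lvl1: tbl 0x27, slot 31 ⇒ 0x28007 (P1/RW1/US1/PS0)
  lvl2: tbl 0x28, slot 6 ⇒ 0x29007 (P1/RW1/US1/PS0)
  lvl3: tbl 0x29, slot 6 ⇒ 0x2A007 (P1/RW1/US1/PS0)
  ✓ 0x2ABC8  — 4 lookups

Access #0 fault: NONE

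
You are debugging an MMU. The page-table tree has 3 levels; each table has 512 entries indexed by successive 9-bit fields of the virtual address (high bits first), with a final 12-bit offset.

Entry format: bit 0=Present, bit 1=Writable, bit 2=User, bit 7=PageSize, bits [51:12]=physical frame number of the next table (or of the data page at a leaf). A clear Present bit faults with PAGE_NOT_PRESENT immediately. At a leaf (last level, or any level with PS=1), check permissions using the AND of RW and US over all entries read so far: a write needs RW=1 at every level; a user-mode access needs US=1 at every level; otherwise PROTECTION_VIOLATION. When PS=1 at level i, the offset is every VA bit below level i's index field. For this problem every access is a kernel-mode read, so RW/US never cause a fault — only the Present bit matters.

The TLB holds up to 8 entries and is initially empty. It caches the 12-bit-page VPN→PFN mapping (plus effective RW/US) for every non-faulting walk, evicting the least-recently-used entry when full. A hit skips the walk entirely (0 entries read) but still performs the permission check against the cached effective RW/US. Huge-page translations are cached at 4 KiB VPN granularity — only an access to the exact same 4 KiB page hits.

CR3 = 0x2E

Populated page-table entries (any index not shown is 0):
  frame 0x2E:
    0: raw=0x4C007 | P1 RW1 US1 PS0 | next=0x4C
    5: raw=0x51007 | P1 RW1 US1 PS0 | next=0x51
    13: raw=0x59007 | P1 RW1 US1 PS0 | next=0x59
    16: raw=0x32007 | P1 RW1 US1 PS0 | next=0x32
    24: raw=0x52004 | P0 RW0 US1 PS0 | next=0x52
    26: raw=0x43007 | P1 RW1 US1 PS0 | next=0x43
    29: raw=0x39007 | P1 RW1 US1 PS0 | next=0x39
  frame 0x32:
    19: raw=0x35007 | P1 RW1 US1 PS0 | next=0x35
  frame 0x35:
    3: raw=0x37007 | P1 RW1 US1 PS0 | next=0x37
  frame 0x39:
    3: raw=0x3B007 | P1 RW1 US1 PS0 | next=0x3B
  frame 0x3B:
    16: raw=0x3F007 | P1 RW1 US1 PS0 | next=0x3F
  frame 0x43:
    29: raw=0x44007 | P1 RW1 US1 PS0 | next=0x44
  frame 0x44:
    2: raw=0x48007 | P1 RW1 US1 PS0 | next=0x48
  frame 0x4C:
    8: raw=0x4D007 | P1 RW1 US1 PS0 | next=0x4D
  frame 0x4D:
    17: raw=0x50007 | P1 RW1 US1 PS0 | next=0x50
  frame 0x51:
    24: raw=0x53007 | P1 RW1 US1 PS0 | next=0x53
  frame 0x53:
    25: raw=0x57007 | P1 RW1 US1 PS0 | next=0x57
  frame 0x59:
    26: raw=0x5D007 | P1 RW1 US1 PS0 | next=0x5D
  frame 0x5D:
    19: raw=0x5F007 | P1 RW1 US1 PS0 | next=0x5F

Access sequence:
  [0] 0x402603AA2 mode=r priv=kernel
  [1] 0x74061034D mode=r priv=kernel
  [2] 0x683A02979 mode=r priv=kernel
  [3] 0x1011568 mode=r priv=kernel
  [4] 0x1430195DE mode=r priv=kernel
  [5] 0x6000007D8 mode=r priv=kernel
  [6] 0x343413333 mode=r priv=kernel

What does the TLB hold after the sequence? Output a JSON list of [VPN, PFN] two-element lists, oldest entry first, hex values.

Per-access translation:
#0 VA=0x402603AA2 (r,kernel):
  lvl0: tbl 0x2E, slot 16 ⇒ 0x32007 (P1/RW1/US1/PS0)
  lvl1: tbl 0x32, slot 19 ⇒ 0x35007 (P1/RW1/US1/PS0)
  lvl2: tbl 0x35, slot 3 ⇒ 0x37007 (P1/RW1/US1/PS0)
  ✓ 0x37AA2  — 3 lookups
#1 VA=0x74061034D (r,kernel):
  lvl0: tbl 0x2E, slot 29 ⇒ 0x39007 (P1/RW1/US1/PS0)
  lvl1: tbl 0x39, slot 3 ⇒ 0x3B007 (P1/RW1/US1/PS0)
  lvl2: tbl 0x3B, slot 16 ⇒ 0x3F007 (P1/RW1/US1/PS0)
  ✓ 0x3F34D  — 3 lookups
#2 VA=0x683A02979 (r,kernel):
  lvl0: tbl 0x2E, slot 26 ⇒ 0x43007 (P1/RW1/US1/PS0)
  lvl1: tbl 0x43, slot 29 ⇒ 0x44007 (P1/RW1/US1/PS0)
  lvl2: tbl 0x44, slot 2 ⇒ 0x48007 (P1/RW1/US1/PS0)
  ✓ 0x48979  — 3 lookups
#3 VA=0x1011568 (r,kernel):
  lvl0: tbl 0x2E, slot 0 ⇒ 0x4C007 (P1/RW1/US1/PS0)
  lvl1: tbl 0x4C, slot 8 ⇒ 0x4D007 (P1/RW1/US1/PS0)
  lvl2: tbl 0x4D, slot 17 ⇒ 0x50007 (P1/RW1/US1/PS0)
  ✓ 0x50568  — 3 lookups
#4 VA=0x1430195DE (r,kernel):
  lvl0: tbl 0x2E, slot 5 ⇒ 0x51007 (P1/RW1/US1/PS0)
  lvl1: tbl 0x51, slot 24 ⇒ 0x53007 (P1/RW1/US1/PS0)
  lvl2: tbl 0x53, slot 25 ⇒ 0x57007 (P1/RW1/US1/PS0)
  ✓ 0x575DE  — 3 lookups
#5 VA=0x6000007D8 (r,kernel):
  lvl0: tbl 0x2E, slot 24 ⇒ 0x52004 (P0/RW0/US1/PS0)
  → PAGE_NOT_PRESENT  (1 entries read)
#6 VA=0x343413333 (r,kernel):
  lvl0: tbl 0x2E, slot 13 ⇒ 0x59007 (P1/RW1/US1/PS0)
  lvl1: tbl 0x59, slot 26 ⇒ 0x5D007 (P1/RW1/US1/PS0)
  lvl2: tbl 0x5D, slot 19 ⇒ 0x5F007 (P1/RW1/US1/PS0)
  ✓ 0x5F333  — 3 lookups

TLB: [["0x402603", "0x37"], ["0x740610", "0x3F"], ["0x683A02", "0x48"], ["0x1011", "0x50"], ["0x143019", "0x57"], ["0x343413", "0x5F"]]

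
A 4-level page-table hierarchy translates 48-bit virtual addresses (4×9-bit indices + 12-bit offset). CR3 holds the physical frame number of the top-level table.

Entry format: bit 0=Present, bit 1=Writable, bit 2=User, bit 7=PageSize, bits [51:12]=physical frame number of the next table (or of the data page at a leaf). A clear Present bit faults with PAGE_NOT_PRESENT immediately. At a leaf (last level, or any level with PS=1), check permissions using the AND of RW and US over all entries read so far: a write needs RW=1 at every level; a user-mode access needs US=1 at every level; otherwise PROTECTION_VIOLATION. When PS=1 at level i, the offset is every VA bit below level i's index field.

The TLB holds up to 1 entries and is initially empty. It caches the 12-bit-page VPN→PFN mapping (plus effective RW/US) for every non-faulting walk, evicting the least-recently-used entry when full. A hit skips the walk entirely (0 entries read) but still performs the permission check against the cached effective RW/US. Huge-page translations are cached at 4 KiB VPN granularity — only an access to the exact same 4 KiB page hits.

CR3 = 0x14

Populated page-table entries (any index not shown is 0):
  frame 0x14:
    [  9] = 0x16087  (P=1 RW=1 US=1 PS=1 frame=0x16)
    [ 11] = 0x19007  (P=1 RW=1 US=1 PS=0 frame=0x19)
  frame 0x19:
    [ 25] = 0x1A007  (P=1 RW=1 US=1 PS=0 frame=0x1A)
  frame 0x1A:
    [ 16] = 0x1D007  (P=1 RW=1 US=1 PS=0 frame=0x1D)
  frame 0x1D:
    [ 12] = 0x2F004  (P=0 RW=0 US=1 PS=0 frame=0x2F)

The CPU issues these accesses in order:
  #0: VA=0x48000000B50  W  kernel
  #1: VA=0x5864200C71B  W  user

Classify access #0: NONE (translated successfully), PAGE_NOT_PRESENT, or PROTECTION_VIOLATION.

Per-access translation:
#0 VA=0x48000000B50 (w,kernel):
  L0 @0x14[9] → 0x16087  P=1,RW=1,US=1,PS=1
  ⇒ phys 0x16B50 (huge @L0)  [1 reads]
#1 VA=0x5864200C71B (w,user):
  L0 @0x14[11] → 0x19007  P=1,RW=1,US=1,PS=0
  L1 @0x19[25] → 0x1A007  P=1,RW=1,US=1,PS=0
  L2 @0x1A[16] → 0x1D007  P=1,RW=1,US=1,PS=0
  L3 @0x1D[12] → 0x2F004  P=0,RW=0,US=1,PS=0
  → PAGE_NOT_PRESENT  (4 entries read)

Access #0 fault: NONE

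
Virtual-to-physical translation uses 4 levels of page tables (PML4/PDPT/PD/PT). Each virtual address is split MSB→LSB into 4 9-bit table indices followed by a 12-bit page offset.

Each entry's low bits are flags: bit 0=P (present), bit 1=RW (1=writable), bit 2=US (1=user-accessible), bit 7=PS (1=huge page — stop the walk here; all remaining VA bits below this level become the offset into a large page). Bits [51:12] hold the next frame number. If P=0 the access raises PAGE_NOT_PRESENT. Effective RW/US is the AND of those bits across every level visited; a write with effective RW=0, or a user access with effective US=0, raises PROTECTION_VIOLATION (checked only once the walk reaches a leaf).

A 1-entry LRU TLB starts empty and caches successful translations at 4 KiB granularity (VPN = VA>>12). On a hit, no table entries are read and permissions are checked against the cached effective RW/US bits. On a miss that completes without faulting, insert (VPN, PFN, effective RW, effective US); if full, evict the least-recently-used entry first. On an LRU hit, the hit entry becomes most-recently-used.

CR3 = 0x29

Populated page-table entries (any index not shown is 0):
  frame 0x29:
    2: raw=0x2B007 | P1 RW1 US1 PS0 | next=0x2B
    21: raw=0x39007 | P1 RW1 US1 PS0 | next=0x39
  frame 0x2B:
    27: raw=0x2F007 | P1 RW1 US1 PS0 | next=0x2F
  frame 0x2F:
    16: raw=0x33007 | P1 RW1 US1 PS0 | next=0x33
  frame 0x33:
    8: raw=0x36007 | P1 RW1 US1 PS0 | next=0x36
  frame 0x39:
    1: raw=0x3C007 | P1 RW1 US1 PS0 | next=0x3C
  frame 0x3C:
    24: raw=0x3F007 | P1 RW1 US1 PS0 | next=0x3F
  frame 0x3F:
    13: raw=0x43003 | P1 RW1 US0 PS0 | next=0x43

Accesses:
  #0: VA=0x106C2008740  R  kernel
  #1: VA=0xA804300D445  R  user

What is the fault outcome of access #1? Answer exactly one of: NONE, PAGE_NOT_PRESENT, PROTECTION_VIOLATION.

Walk each access:
#0 VA=0x106C2008740 (r,kernel):
  L0: frame=0x29 idx=2 entry=0x2B007 [P=1 RW=1 US=1 PS=0]
  L1: frame=0x2B idx=27 entry=0x2F007 [P=1 RW=1 US=1 PS=0]
  L2: frame=0x2F idx=16 entry=0x33007 [P=1 RW=1 US=1 PS=0]
  L3: frame=0x33 idx=8 entry=0x36007 [P=1 RW=1 US=1 PS=0]
  ✓ 0x36740  — 4 lookups
#1 VA=0xA804300D445 (r,user):
  L0: frame=0x29 idx=21 entry=0x39007 [P=1 RW=1 US=1 PS=0]
  L1: frame=0x39 idx=1 entry=0x3C007 [P=1 RW=1 US=1 PS=0]
  L2: frame=0x3C idx=24 entry=0x3F007 [P=1 RW=1 US=1 PS=0]
  L3: frame=0x3F idx=13 entry=0x43003 [P=1 RW=1 US=0 PS=0]
  ✗ PROTECTION_VIOLATION  [4 reads]

Access #1 fault: PROTECTION_VIOLATION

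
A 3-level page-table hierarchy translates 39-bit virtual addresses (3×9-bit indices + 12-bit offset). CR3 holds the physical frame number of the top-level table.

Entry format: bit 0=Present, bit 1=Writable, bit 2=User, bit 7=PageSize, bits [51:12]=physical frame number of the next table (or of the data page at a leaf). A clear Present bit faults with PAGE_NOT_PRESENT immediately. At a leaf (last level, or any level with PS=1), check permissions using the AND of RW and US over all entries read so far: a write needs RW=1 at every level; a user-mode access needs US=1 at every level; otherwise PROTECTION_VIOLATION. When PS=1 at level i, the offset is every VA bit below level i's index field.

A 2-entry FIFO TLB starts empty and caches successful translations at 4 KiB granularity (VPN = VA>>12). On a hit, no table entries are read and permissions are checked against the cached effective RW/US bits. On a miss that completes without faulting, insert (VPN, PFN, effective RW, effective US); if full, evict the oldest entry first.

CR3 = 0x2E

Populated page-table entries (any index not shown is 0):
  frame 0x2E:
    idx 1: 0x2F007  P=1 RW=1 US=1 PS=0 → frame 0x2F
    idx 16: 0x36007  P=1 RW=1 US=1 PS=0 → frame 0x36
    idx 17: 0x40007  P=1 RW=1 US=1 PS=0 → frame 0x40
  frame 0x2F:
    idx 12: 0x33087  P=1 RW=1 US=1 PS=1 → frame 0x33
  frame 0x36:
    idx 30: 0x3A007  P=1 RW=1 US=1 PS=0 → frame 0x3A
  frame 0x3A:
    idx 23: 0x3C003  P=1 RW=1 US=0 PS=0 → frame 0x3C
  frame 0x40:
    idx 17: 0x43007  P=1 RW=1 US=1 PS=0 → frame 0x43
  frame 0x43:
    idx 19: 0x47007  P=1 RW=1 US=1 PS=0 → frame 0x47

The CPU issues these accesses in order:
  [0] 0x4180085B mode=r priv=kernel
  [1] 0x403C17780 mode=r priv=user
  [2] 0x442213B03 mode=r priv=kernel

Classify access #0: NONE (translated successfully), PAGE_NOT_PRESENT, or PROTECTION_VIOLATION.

Walk each access:
#0 VA=0x4180085B (r,kernel):
  L0: frame=0x2E idx=1 entry=0x2F007 [P=1 RW=1 US=1 PS=0]
  L1: frame=0x2F idx=12 entry=0x33087 [P=1 RW=1 US=1 PS=1]
  ⇒ phys 0x3385B (huge @L1)  [2 reads]
#1 VA=0x403C17780 (r,user):
  L0: frame=0x2E idx=16 entry=0x36007 [P=1 RW=1 US=1 PS=0]
  L1: frame=0x36 idx=30 entry=0x3A007 [P=1 RW=1 US=1 PS=0]
  L2: frame=0x3A idx=23 entry=0x3C003 [P=1 RW=1 US=0 PS=0]
  ⇒ fault: PROTECTION_VIOLATION  — 3 lookups
#2 VA=0x442213B03 (r,kernel):
  L0: frame=0x2E idx=17 entry=0x40007 [P=1 RW=1 US=1 PS=0]
  L1: frame=0x40 idx=17 entry=0x43007 [P=1 RW=1 US=1 PS=0]
  L2: frame=0x43 idx=19 entry=0x47007 [P=1 RW=1 US=1 PS=0]
  ⇒ phys 0x47B03  [3 reads]

Access #0 fault: NONE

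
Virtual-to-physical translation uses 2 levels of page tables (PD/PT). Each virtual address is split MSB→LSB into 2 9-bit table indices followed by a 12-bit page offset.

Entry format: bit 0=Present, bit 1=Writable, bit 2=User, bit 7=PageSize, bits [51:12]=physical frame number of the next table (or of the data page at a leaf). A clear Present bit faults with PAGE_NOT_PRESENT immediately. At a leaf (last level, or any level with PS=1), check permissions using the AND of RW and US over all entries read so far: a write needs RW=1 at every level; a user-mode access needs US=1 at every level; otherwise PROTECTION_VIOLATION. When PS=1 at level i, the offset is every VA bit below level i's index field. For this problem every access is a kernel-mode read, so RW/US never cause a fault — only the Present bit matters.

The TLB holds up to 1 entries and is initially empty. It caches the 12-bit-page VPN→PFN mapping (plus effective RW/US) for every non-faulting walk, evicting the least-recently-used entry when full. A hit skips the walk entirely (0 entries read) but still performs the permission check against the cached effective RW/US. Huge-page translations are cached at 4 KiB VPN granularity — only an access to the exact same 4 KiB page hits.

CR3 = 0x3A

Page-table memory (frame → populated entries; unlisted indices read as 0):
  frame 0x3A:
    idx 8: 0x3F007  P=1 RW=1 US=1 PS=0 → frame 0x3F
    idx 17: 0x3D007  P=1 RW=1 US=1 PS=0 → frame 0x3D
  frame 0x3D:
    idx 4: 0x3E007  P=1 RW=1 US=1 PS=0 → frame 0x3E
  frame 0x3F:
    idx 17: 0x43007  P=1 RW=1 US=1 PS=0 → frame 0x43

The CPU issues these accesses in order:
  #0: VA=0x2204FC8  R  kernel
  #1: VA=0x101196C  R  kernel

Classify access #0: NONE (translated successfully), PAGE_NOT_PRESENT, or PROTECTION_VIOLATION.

Per-access translation:
#0 VA=0x2204FC8 (r,kernel):
  L0: frame=0x3A idx=17 entry=0x3D007 [P=1 RW=1 US=1 PS=0]
  L1: frame=0x3D idx=4 entry=0x3E007 [P=1 RW=1 US=1 PS=0]
  → PA=0x3EFC8  (2 entries read)
#1 VA=0x101196C (r,kernel):
  L0: frame=0x3A idx=8 entry=0x3F007 [P=1 RW=1 US=1 PS=0]
  L1: frame=0x3F idx=17 entry=0x43007 [P=1 RW=1 US=1 PS=0]
  → PA=0x4396C  (2 entries read)

Access #0 fault: NONE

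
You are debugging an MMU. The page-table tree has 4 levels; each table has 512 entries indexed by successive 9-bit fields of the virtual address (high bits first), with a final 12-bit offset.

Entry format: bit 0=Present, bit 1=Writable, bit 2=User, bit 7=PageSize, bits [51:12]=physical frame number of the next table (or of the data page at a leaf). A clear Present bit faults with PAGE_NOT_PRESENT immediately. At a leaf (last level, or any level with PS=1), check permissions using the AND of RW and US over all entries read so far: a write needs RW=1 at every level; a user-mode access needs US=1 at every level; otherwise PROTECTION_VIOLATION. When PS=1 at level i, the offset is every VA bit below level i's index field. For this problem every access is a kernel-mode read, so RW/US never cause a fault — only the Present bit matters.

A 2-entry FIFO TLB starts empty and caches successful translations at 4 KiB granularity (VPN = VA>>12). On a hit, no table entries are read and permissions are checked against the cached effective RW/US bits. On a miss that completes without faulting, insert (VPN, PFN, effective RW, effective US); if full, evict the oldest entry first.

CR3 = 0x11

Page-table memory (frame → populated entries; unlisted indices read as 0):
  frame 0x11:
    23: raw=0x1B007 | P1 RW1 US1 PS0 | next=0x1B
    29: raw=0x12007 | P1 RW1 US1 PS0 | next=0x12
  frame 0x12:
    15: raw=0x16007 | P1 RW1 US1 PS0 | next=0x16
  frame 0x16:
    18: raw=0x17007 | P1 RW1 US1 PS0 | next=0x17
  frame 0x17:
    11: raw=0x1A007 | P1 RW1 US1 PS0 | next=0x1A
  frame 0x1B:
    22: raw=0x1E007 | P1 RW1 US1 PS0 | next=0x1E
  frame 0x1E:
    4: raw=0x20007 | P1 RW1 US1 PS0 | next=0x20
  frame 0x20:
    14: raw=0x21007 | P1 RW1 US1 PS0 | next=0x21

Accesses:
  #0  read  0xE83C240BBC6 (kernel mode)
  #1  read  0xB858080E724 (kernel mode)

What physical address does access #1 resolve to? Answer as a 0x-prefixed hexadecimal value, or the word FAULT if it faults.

Walk each access:
#0 VA=0xE83C240BBC6 (r,kernel):
  L0: frame=0x11 idx=29 entry=0x12007 [P=1 RW=1 US=1 PS=0]
  L1: frame=0x12 idx=15 entry=0x16007 [P=1 RW=1 US=1 PS=0]
  L2: frame=0x16 idx=18 entry=0x17007 [P=1 RW=1 US=1 PS=0]
  L3: frame=0x17 idx=11 entry=0x1A007 [P=1 RW=1 US=1 PS=0]
  ✓ 0x1ABC6  — 4 lookups
#1 VA=0xB858080E724 (r,kernel):
  L0: frame=0x11 idx=23 entry=0x1B007 [P=1 RW=1 US=1 PS=0]
  L1: frame=0x1B idx=22 entry=0x1E007 [P=1 RW=1 US=1 PS=0]
  L2: frame=0x1E idx=4 entry=0x20007 [P=1 RW=1 US=1 PS=0]
  L3: frame=0x20 idx=14 entry=0x21007 [P=1 RW=1 US=1 PS=0]
  ✓ 0x21724  — 4 lookups

Access #1 PA: 0x21724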